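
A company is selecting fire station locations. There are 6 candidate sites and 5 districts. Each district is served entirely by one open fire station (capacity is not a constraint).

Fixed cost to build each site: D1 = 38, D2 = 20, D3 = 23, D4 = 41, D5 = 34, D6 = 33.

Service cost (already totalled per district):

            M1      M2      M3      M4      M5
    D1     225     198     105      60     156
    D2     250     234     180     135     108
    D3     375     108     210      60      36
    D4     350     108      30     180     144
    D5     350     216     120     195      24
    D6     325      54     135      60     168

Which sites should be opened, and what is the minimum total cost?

For any fixed open set, each district goes to its cheapest open site; total = fixed + service.
{D1, D4, D5, D6}: M1→D1 225, M2→D6 54, M3→D4 30, M4→D1 60, M5→D5 24. Service 393; fixed 146; total 539.
{D1, D3, D4, D6}: M1→D1 225, M2→D6 54, M3→D4 30, M4→D1 60, M5→D3 36. Service 405; fixed 135; total 540.
{D2, D4, D5, D6}: service 418 + fixed 128 = 546
{D1, D2, D3, D4, D5, D6}: M1→D1 225, M2→D6 54, M3→D4 30, M4→D1 60, M5→D5 24. Service 393; fixed 189; total 582.
No other subset beats 539.

Open D1, D4, D5 and D6; minimum total cost 539.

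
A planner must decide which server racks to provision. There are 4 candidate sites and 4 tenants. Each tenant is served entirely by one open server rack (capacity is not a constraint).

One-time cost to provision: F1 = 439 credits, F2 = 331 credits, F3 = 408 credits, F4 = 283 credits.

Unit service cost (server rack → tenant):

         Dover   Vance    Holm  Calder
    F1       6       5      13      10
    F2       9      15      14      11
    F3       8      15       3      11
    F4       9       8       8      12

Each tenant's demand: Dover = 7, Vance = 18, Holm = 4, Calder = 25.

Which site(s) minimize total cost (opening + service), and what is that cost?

Open F4 only; minimum total cost 822.

For any fixed open set, each tenant goes to its cheapest open site; total = fixed + service.
{F4}: Dover→F4 9·7=63, Vance→F4 8·18=144, Holm→F4 8·4=32, Calder→F4 12·25=300. Service 539; fixed 283; total 822.
{F1}: Dover→F1 6·7=42, Vance→F1 5·18=90, Holm→F1 13·4=52, Calder→F1 10·25=250. Service 434; fixed 439; total 873.
{F2}: service 664 + fixed 331 = 995
{F1, F2, F3, F4}: service 394 + fixed 1461 = 1855
(All 15 nonempty subsets were checked; F4 only is lowest.)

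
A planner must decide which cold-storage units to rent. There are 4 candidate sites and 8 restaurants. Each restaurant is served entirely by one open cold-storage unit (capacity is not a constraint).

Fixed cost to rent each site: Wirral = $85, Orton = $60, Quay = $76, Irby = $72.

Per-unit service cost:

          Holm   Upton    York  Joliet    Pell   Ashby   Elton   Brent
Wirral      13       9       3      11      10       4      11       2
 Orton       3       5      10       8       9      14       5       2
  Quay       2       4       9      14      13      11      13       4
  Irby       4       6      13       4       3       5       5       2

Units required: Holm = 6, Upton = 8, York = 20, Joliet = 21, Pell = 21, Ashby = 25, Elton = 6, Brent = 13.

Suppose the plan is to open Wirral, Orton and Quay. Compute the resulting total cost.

Total cost: 838

Each restaurant is assigned to its cheapest site among the open ones.
{Wirral, Orton, Quay}: Holm→Quay 2·6=12, Upton→Quay 4·8=32, York→Wirral 3·20=60, Joliet→Orton 8·21=168, Pell→Orton 9·21=189, Ashby→Wirral 4·25=100, Elton→Orton 5·6=30, Brent→Wirral 2·13=26. Service 617; fixed 221; total 838.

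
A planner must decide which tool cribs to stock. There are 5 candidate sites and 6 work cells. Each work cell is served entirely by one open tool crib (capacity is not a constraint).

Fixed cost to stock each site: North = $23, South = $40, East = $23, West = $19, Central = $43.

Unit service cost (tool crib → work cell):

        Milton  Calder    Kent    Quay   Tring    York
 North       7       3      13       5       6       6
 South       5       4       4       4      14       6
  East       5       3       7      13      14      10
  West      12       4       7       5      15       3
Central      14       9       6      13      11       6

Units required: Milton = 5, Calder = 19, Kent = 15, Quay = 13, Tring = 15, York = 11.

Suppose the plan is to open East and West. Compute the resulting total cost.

Total cost: 537

Each work cell is assigned to its cheapest site among the open ones.
{East, West}: Milton→East 5·5=25, Calder→East 3·19=57, Kent→East 7·15=105, Quay→West 5·13=65, Tring→East 14·15=210, York→West 3·11=33. Service 495; fixed 42; total 537.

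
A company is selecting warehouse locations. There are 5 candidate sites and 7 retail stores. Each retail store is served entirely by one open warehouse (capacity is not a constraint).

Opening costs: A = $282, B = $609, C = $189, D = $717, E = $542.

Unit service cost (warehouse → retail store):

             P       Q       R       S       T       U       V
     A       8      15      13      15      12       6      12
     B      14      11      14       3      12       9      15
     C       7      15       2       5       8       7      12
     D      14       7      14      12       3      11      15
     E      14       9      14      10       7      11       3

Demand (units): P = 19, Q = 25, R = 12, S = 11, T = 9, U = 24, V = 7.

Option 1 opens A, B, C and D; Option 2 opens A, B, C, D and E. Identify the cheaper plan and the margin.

Option 1 is cheaper by 479.

Option 1: {A, B, C, D}: P→C 7·19=133, Q→D 7·25=175, R→C 2·12=24, S→B 3·11=33, T→D 3·9=27, U→A 6·24=144, V→A 12·7=84. Service 620; fixed 1797; total 2417.
Option 2: {A, B, C, D, E}: P→C 7·19=133, Q→D 7·25=175, R→C 2·12=24, S→B 3·11=33, T→D 3·9=27, U→A 6·24=144, V→E 3·7=21. Service 557; fixed 2339; total 2896.
Difference: |2417 − 2896| = 479.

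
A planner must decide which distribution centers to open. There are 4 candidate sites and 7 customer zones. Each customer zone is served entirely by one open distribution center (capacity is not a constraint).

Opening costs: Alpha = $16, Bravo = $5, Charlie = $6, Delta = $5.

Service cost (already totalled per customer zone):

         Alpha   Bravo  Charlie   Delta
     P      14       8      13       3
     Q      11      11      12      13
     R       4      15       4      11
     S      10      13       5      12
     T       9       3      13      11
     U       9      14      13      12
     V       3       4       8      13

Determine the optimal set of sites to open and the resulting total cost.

For any fixed open set, each customer zone goes to its cheapest open site; total = fixed + service.
{Bravo, Charlie, Delta}: P→Delta 3, Q→Bravo 11, R→Charlie 4, S→Charlie 5, T→Bravo 3, U→Delta 12, V→Bravo 4. Service 42; fixed 16; total 58.
{Bravo, Charlie}: service 48 + fixed 11 = 59
{Bravo, Delta}: service 56 + fixed 10 = 66
{Alpha, Bravo, Charlie, Delta}: P→Delta 3, Q→Alpha 11, R→Alpha 4, S→Charlie 5, T→Bravo 3, U→Alpha 9, V→Alpha 3. Service 38; fixed 32; total 70.
No other subset beats 58.

Open Bravo, Charlie and Delta; minimum total cost 58.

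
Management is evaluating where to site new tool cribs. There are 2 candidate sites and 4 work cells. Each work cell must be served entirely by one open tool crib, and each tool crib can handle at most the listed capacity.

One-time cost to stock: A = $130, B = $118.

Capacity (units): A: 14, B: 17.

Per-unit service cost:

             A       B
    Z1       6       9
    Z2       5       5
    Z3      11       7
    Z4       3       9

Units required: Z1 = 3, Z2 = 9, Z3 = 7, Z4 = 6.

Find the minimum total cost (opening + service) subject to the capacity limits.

Minimum total cost: 378

Open {A, B}: Z1→A 6·3=18, Z2→B 5·9=45, Z3→B 7·7=49, Z4→A 3·6=18.
Loads: A carries 9/14, B carries 16/17. Service 130; fixed 248; total 378.
Next best feasible plan costs 414.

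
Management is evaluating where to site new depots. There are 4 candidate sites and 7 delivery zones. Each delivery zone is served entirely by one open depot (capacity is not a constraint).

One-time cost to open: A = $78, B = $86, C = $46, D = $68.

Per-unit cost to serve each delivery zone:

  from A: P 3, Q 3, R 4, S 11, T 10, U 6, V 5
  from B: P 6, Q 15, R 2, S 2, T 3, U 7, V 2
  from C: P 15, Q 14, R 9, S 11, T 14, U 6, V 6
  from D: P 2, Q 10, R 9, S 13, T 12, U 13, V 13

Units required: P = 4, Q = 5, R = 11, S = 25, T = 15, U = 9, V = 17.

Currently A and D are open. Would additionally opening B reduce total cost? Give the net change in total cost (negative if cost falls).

Current service cost with {A, D}: 631.
Adding B: each delivery zone re-picks its cheapest; new service cost 228, saving 403.
Extra fixed cost: 86. Net change = 86 − 403 = -317.
(Totals: 777 → 460.)

Yes — net change −317 (cost falls by 317).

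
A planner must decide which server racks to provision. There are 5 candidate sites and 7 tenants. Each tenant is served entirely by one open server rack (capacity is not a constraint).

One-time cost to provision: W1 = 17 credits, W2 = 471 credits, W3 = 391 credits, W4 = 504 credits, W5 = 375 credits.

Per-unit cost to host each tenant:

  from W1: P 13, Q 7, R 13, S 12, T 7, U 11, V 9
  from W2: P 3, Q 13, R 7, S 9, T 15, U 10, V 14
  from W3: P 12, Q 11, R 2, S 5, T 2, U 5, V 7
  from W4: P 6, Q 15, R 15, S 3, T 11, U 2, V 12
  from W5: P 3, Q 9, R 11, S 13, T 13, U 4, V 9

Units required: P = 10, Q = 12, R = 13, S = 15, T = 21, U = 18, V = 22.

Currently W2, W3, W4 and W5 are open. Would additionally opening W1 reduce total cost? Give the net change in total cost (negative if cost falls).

Current service cost with {W2, W3, W4, W5}: 441.
Adding W1: each tenant re-picks its cheapest; new service cost 417, saving 24.
Extra fixed cost: 17. Net change = 17 − 24 = -7.
(Totals: 2182 → 2175.)

Yes — net change −7 (cost falls by 7).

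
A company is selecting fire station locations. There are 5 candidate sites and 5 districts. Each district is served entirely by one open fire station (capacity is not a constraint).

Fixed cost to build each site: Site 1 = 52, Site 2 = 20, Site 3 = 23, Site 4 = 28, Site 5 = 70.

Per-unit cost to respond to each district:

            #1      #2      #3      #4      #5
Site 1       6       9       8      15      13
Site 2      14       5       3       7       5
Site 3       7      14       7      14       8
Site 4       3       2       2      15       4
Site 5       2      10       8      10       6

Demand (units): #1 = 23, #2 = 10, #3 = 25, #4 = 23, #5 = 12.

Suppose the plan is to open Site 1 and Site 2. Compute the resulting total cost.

Each district is assigned to its cheapest site among the open ones.
{Site 1, Site 2}: #1→Site 1 6·23=138, #2→Site 2 5·10=50, #3→Site 2 3·25=75, #4→Site 2 7·23=161, #5→Site 2 5·12=60. Service 484; fixed 72; total 556.

Total cost: 556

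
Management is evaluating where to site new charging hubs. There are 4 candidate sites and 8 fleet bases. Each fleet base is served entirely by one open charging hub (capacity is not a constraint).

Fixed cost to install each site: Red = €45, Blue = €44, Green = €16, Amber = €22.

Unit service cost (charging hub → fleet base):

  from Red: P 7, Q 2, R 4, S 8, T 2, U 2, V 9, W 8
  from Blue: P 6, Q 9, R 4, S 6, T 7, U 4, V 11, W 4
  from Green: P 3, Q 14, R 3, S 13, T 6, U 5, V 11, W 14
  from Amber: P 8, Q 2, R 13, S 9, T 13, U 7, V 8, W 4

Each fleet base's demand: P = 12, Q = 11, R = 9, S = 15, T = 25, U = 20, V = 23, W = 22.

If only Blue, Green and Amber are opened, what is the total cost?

Total cost: 759

Each fleet base is assigned to its cheapest site among the open ones.
{Blue, Green, Amber}: P→Green 3·12=36, Q→Amber 2·11=22, R→Green 3·9=27, S→Blue 6·15=90, T→Green 6·25=150, U→Blue 4·20=80, V→Amber 8·23=184, W→Blue 4·22=88. Service 677; fixed 82; total 759.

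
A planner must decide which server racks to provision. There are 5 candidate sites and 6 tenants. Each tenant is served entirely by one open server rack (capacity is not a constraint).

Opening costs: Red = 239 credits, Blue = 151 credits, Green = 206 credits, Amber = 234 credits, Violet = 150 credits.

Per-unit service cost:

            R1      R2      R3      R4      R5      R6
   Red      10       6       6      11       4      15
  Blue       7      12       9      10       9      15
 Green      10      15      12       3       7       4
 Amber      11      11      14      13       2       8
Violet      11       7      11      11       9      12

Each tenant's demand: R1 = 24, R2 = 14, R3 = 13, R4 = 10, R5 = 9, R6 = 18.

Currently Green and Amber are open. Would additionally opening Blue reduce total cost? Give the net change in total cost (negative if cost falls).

Current service cost with {Green, Amber}: 670.
Adding Blue: each tenant re-picks its cheapest; new service cost 559, saving 111.
Extra fixed cost: 151. Net change = 151 − 111 = 40.
(Totals: 1110 → 1150.)

No — net change +40 (cost rises by 40).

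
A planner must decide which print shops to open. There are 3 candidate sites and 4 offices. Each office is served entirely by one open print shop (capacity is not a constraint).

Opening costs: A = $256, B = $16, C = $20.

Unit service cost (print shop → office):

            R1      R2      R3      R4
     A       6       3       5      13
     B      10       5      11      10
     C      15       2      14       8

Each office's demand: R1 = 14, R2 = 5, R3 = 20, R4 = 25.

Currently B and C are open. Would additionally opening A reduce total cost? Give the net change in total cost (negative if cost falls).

Current service cost with {B, C}: 570.
Adding A: each office re-picks its cheapest; new service cost 394, saving 176.
Extra fixed cost: 256. Net change = 256 − 176 = 80.
(Totals: 606 → 686.)

No — net change +80 (cost rises by 80).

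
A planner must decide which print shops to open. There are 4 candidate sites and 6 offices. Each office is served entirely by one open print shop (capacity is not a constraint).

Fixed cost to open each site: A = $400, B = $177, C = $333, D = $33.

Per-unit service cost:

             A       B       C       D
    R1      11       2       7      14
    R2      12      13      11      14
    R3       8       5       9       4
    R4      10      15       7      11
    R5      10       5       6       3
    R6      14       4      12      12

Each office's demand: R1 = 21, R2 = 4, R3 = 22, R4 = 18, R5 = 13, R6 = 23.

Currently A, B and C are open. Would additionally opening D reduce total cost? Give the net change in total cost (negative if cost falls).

Yes — net change −15 (cost falls by 15).

Current service cost with {A, B, C}: 479.
Adding D: each office re-picks its cheapest; new service cost 431, saving 48.
Extra fixed cost: 33. Net change = 33 − 48 = -15.
(Totals: 1389 → 1374.)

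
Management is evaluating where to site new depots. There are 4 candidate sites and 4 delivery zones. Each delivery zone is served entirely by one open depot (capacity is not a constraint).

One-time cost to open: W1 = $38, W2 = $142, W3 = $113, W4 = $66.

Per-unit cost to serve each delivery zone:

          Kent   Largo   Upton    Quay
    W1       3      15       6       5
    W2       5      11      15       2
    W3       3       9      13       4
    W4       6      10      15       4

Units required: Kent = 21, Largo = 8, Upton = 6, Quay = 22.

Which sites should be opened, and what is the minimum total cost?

For any fixed open set, each delivery zone goes to its cheapest open site; total = fixed + service.
{W1}: Kent→W1 3·21=63, Largo→W1 15·8=120, Upton→W1 6·6=36, Quay→W1 5·22=110. Service 329; fixed 38; total 367.
{W1, W4}: service 267 + fixed 104 = 371
{W1, W3}: service 259 + fixed 151 = 410
{W1, W2, W3, W4}: service 215 + fixed 359 = 574
No other subset beats 367.

Open W1 only; minimum total cost 367.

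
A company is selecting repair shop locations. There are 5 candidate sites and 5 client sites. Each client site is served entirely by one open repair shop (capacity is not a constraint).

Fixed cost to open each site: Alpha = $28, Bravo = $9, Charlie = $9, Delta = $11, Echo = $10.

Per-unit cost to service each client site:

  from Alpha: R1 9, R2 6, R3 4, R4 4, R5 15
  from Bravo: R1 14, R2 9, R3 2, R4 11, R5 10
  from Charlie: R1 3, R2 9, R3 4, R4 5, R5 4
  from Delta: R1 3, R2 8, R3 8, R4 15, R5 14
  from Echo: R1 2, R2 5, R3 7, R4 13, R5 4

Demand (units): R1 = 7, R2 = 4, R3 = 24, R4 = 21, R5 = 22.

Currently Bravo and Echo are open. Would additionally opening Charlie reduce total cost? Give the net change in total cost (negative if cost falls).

Current service cost with {Bravo, Echo}: 401.
Adding Charlie: each client site re-picks its cheapest; new service cost 275, saving 126.
Extra fixed cost: 9. Net change = 9 − 126 = -117.
(Totals: 420 → 303.)

Yes — net change −117 (cost falls by 117).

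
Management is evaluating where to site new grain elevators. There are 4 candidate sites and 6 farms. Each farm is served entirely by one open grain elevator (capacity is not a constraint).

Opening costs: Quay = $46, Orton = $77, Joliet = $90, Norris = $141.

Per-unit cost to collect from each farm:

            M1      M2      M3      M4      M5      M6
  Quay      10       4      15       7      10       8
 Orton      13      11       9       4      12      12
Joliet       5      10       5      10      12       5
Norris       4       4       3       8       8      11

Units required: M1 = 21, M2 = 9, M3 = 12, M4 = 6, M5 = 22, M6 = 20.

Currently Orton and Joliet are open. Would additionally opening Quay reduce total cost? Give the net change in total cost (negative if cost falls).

Yes — net change −52 (cost falls by 52).

Current service cost with {Orton, Joliet}: 643.
Adding Quay: each farm re-picks its cheapest; new service cost 545, saving 98.
Extra fixed cost: 46. Net change = 46 − 98 = -52.
(Totals: 810 → 758.)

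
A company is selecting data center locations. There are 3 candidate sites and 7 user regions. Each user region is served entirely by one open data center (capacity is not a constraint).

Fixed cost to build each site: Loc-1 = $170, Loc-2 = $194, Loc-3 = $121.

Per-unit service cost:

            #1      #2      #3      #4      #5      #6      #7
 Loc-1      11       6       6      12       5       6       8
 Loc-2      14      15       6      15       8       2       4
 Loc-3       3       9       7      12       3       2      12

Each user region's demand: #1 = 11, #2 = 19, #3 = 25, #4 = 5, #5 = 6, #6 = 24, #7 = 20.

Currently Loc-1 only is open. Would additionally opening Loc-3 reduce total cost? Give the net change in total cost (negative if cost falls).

Current service cost with {Loc-1}: 779.
Adding Loc-3: each user region re-picks its cheapest; new service cost 583, saving 196.
Extra fixed cost: 121. Net change = 121 − 196 = -75.
(Totals: 949 → 874.)

Yes — net change −75 (cost falls by 75).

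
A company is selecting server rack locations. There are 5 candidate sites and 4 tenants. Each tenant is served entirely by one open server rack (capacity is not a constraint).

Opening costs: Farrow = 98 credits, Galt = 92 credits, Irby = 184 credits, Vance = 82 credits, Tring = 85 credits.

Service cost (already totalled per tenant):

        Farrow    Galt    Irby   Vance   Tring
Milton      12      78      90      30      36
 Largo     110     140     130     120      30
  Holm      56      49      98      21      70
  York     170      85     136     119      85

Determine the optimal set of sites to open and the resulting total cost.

For any fixed open set, each tenant goes to its cheapest open site; total = fixed + service.
{Tring}: Milton→Tring 36, Largo→Tring 30, Holm→Tring 70, York→Tring 85. Service 221; fixed 85; total 306.
{Vance, Tring}: service 166 + fixed 167 = 333
{Farrow, Tring}: service 183 + fixed 183 = 366
{Farrow, Galt, Irby, Vance, Tring}: service 148 + fixed 541 = 689
No other subset beats 306.

Open Tring only; minimum total cost 306.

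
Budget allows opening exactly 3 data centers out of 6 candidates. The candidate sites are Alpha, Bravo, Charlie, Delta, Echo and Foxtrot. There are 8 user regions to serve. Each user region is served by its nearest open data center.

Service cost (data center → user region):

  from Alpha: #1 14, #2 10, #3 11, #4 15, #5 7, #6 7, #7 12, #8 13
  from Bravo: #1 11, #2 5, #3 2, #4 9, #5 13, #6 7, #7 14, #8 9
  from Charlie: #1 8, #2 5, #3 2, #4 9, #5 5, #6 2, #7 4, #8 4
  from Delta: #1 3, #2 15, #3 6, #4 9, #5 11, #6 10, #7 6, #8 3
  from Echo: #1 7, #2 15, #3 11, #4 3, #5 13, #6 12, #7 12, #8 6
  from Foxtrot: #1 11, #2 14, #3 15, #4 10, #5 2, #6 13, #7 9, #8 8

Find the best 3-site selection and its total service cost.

Choose Charlie, Delta and Echo; total service cost 27.

With exactly 3 open, each user region uses its cheapest among the chosen.
{Charlie, Delta, Echo}: #1→Delta 3, #2→Charlie 5, #3→Charlie 2, #4→Echo 3, #5→Charlie 5, #6→Charlie 2, #7→Charlie 4, #8→Delta 3. Service cost 27.
{Charlie, Echo, Foxtrot}: service cost 29
{Charlie, Delta, Foxtrot}: service cost 30
Among all 20 size-3 choices, {Charlie, Delta, Echo} is lowest.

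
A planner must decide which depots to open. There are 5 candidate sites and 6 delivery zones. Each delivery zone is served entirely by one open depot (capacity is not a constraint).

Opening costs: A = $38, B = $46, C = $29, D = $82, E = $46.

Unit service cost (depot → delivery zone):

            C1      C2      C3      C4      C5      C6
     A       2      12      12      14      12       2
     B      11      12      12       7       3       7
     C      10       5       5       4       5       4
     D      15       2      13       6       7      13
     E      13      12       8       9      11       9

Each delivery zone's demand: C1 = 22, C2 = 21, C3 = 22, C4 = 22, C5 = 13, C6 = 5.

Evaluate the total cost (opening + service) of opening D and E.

Each delivery zone is assigned to its cheapest site among the open ones.
{D, E}: C1→E 13·22=286, C2→D 2·21=42, C3→E 8·22=176, C4→D 6·22=132, C5→D 7·13=91, C6→E 9·5=45. Service 772; fixed 128; total 900.

Total cost: 900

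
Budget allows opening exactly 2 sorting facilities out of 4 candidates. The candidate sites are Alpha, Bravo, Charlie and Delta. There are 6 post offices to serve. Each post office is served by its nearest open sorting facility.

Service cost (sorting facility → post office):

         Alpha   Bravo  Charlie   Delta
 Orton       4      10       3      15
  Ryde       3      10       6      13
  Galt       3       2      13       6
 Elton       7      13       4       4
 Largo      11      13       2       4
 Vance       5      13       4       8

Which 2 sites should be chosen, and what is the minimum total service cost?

With exactly 2 open, each post office uses its cheapest among the chosen.
{Alpha, Charlie}: Orton→Charlie 3, Ryde→Alpha 3, Galt→Alpha 3, Elton→Charlie 4, Largo→Charlie 2, Vance→Charlie 4. Service cost 19.
{Bravo, Charlie}: service cost 21
{Alpha, Delta}: service cost 23
Among all 6 size-2 choices, {Alpha, Charlie} is lowest.

Choose Alpha and Charlie; total service cost 19.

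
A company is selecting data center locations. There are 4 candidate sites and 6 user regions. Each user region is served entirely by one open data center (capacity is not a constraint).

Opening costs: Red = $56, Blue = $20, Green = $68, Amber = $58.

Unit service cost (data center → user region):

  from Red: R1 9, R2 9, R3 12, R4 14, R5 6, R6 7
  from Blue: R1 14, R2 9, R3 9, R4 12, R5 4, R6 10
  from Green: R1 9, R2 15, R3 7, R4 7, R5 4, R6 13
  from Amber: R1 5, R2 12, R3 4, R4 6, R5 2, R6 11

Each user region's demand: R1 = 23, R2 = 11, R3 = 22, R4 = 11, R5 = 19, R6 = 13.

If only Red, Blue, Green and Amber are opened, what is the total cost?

Total cost: 699

Each user region is assigned to its cheapest site among the open ones.
{Red, Blue, Green, Amber}: R1→Amber 5·23=115, R2→Red 9·11=99, R3→Amber 4·22=88, R4→Amber 6·11=66, R5→Amber 2·19=38, R6→Red 7·13=91. Service 497; fixed 202; total 699.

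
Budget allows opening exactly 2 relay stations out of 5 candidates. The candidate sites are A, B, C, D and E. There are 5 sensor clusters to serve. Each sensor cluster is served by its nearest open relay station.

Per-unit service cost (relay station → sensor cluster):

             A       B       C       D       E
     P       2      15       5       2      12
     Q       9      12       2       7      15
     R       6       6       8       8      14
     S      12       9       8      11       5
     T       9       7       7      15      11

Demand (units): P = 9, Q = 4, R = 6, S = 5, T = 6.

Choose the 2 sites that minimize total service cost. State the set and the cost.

With exactly 2 open, each sensor cluster uses its cheapest among the chosen.
{A, C}: P→A 2·9=18, Q→C 2·4=8, R→A 6·6=36, S→C 8·5=40, T→C 7·6=42. Service cost 144.
{C, D}: service cost 156
{C, E}: service cost 168
Among all 10 size-2 choices, {A, C} is lowest.

Choose A and C; total service cost 144.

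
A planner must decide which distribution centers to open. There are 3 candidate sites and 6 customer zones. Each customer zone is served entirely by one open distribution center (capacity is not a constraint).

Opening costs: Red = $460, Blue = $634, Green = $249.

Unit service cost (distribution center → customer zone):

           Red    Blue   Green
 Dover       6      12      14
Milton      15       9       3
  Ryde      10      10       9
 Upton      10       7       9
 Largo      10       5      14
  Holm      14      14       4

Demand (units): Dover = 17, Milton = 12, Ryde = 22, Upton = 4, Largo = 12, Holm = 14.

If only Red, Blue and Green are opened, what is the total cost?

Total cost: 1823

Each customer zone is assigned to its cheapest site among the open ones.
{Red, Blue, Green}: Dover→Red 6·17=102, Milton→Green 3·12=36, Ryde→Green 9·22=198, Upton→Blue 7·4=28, Largo→Blue 5·12=60, Holm→Green 4·14=56. Service 480; fixed 1343; total 1823.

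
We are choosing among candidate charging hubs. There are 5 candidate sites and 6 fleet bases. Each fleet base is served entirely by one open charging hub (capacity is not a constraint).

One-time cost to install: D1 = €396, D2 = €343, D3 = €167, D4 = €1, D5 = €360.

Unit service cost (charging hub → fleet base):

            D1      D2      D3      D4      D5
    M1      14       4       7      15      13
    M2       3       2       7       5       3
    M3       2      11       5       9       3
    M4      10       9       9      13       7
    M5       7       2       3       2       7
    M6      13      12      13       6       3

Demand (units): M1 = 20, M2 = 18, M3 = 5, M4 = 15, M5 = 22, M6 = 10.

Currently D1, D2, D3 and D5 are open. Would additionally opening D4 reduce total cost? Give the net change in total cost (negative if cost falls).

No — net change +1 (cost rises by 1).

Current service cost with {D1, D2, D3, D5}: 305.
Adding D4: each fleet base re-picks its cheapest; new service cost 305, saving 0.
Extra fixed cost: 1. Net change = 1 − 0 = 1.
(Totals: 1571 → 1572.)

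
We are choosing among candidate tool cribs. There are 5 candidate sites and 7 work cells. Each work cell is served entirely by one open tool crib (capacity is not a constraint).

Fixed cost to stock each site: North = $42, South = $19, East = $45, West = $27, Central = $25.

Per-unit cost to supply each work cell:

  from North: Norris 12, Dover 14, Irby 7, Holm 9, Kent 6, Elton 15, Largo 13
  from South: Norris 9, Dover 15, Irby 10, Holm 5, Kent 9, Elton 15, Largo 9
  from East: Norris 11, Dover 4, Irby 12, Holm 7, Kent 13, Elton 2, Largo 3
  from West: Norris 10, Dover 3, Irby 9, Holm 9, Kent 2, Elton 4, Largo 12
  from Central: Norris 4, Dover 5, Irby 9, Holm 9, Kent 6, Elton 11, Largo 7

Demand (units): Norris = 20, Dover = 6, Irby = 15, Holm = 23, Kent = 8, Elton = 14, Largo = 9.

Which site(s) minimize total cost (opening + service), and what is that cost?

For any fixed open set, each work cell goes to its cheapest open site; total = fixed + service.
{South, East, West, Central}: Norris→Central 4·20=80, Dover→West 3·6=18, Irby→West 9·15=135, Holm→South 5·23=115, Kent→West 2·8=16, Elton→East 2·14=28, Largo→East 3·9=27. Service 419; fixed 116; total 535.
{South, East, Central}: service 457 + fixed 89 = 546
{North, South, East, West, Central}: service 389 + fixed 158 = 547
{South}: service 898 + fixed 19 = 917
No other subset beats 535.

Open South, East, West and Central; minimum total cost 535.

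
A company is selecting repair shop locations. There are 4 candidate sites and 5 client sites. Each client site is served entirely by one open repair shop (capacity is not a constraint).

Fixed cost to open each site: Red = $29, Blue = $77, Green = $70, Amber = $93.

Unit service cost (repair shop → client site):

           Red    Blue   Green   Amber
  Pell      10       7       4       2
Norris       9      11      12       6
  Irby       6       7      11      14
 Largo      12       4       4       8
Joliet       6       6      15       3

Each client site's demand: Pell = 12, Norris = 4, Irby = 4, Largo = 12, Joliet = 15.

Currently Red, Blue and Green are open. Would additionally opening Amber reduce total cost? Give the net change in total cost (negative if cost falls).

Current service cost with {Red, Blue, Green}: 246.
Adding Amber: each client site re-picks its cheapest; new service cost 165, saving 81.
Extra fixed cost: 93. Net change = 93 − 81 = 12.
(Totals: 422 → 434.)

No — net change +12 (cost rises by 12).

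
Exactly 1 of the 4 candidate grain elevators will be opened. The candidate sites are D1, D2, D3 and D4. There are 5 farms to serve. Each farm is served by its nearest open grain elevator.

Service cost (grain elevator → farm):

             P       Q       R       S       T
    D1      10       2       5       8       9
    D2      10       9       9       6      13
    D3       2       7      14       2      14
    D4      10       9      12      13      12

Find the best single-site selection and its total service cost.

Choose D1 only; total service cost 34.

With exactly 1 open, each farm uses its cheapest among the chosen.
{D1}: P→D1 10, Q→D1 2, R→D1 5, S→D1 8, T→D1 9. Service cost 34.
{D3}: service cost 39
{D2}: service cost 47
Among all 4 size-1 choices, {D1} is lowest.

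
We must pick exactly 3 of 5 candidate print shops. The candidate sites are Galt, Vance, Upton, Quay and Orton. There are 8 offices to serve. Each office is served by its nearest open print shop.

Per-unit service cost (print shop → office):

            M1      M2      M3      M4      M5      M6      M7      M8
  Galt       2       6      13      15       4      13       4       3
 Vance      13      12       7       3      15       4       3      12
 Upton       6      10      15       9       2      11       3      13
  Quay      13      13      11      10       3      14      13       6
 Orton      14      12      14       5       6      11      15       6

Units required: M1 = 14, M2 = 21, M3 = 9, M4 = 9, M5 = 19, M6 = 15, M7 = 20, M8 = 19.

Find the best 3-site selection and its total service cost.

With exactly 3 open, each office uses its cheapest among the chosen.
{Galt, Vance, Upton}: M1→Galt 2·14=28, M2→Galt 6·21=126, M3→Vance 7·9=63, M4→Vance 3·9=27, M5→Upton 2·19=38, M6→Vance 4·15=60, M7→Vance 3·20=60, M8→Galt 3·19=57. Service cost 459.
{Galt, Vance, Quay}: service cost 478
{Galt, Vance, Orton}: service cost 497
Among all 10 size-3 choices, {Galt, Vance, Upton} is lowest.

Choose Galt, Vance and Upton; total service cost 459.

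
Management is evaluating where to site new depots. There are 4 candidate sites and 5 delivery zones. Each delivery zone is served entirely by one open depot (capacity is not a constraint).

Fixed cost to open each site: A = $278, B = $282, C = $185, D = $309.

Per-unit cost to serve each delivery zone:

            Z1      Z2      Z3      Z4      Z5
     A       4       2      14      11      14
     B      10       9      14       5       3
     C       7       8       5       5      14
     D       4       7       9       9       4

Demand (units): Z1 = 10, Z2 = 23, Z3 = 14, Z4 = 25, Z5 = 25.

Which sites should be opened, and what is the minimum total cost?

For any fixed open set, each delivery zone goes to its cheapest open site; total = fixed + service.
{D}: Z1→D 4·10=40, Z2→D 7·23=161, Z3→D 9·14=126, Z4→D 9·25=225, Z5→D 4·25=100. Service 652; fixed 309; total 961.
{C}: Z1→C 7·10=70, Z2→C 8·23=184, Z3→C 5·14=70, Z4→C 5·25=125, Z5→C 14·25=350. Service 799; fixed 185; total 984.
{B}: Z1→B 10·10=100, Z2→B 9·23=207, Z3→B 14·14=196, Z4→B 5·25=125, Z5→B 3·25=75. Service 703; fixed 282; total 985.
{A, B, C, D}: service 356 + fixed 1054 = 1410
No other subset beats 961.

Open D only; minimum total cost 961.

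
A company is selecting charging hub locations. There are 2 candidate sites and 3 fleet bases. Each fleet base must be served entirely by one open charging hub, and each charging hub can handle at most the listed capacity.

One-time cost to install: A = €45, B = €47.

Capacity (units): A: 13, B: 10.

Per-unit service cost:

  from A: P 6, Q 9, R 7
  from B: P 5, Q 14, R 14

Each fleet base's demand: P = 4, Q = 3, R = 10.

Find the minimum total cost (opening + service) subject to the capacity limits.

Open {A, B}: P→B 5·4=20, Q→A 9·3=27, R→A 7·10=70.
Loads: A carries 13/13, B carries 4/10. Service 117; fixed 92; total 209.
Next best feasible plan costs 224.

Minimum total cost: 209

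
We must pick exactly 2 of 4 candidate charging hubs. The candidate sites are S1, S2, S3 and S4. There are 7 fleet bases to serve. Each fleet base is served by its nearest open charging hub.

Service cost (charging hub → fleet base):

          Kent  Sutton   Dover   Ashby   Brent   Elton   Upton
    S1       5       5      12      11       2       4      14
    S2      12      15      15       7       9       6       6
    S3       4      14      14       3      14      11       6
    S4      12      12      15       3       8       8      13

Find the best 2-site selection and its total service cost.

Choose S1 and S3; total service cost 36.

With exactly 2 open, each fleet base uses its cheapest among the chosen.
{S1, S3}: Kent→S3 4, Sutton→S1 5, Dover→S1 12, Ashby→S3 3, Brent→S1 2, Elton→S1 4, Upton→S3 6. Service cost 36.
{S1, S2}: service cost 41
{S1, S4}: service cost 44
Among all 6 size-2 choices, {S1, S3} is lowest.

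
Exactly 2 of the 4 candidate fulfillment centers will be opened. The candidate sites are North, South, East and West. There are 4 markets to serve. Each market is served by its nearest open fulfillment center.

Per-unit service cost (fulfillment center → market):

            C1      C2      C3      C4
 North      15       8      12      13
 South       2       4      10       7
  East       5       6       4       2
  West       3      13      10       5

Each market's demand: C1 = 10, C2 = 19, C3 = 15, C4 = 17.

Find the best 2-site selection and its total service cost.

Choose South and East; total service cost 190.

With exactly 2 open, each market uses its cheapest among the chosen.
{South, East}: C1→South 2·10=20, C2→South 4·19=76, C3→East 4·15=60, C4→East 2·17=34. Service cost 190.
{East, West}: service cost 238
{North, East}: service cost 258
Among all 6 size-2 choices, {South, East} is lowest.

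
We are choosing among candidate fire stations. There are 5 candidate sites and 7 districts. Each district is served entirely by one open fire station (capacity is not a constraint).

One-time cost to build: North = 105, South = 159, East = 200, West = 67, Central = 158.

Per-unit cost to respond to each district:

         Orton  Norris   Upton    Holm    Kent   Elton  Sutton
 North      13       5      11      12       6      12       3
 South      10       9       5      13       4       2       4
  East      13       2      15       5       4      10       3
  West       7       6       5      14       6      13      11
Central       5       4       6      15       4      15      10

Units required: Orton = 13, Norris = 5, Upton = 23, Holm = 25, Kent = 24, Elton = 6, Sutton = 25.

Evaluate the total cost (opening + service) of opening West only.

Total cost: 1150

Each district is assigned to its cheapest site among the open ones.
{West}: Orton→West 7·13=91, Norris→West 6·5=30, Upton→West 5·23=115, Holm→West 14·25=350, Kent→West 6·24=144, Elton→West 13·6=78, Sutton→West 11·25=275. Service 1083; fixed 67; total 1150.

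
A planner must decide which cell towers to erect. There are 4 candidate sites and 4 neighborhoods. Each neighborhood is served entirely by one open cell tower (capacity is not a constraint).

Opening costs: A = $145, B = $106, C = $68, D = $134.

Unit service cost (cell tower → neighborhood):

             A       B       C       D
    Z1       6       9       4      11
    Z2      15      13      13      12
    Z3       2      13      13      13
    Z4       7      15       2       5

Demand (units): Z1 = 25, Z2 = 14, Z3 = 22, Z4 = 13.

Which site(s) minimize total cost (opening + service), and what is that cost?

Open A and C; minimum total cost 565.

For any fixed open set, each neighborhood goes to its cheapest open site; total = fixed + service.
{A, C}: Z1→C 4·25=100, Z2→C 13·14=182, Z3→A 2·22=44, Z4→C 2·13=26. Service 352; fixed 213; total 565.
{A}: service 495 + fixed 145 = 640
{C}: service 594 + fixed 68 = 662
{A, B, C, D}: service 338 + fixed 453 = 791
No other subset beats 565.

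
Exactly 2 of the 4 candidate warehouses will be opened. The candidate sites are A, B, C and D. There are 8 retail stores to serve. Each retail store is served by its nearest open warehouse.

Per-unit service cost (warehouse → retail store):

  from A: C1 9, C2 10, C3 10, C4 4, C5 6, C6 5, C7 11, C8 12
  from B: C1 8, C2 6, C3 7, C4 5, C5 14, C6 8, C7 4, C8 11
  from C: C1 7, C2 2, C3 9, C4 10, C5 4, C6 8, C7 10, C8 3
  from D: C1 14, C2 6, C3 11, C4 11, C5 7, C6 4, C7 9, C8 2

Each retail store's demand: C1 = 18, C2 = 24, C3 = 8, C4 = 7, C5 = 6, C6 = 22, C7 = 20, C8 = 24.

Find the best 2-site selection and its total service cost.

With exactly 2 open, each retail store uses its cheapest among the chosen.
{B, C}: C1→C 7·18=126, C2→C 2·24=48, C3→B 7·8=56, C4→B 5·7=35, C5→C 4·6=24, C6→B 8·22=176, C7→B 4·20=80, C8→C 3·24=72. Service cost 617.
{B, D}: service cost 637
{C, D}: service cost 656
Among all 6 size-2 choices, {B, C} is lowest.

Choose B and C; total service cost 617.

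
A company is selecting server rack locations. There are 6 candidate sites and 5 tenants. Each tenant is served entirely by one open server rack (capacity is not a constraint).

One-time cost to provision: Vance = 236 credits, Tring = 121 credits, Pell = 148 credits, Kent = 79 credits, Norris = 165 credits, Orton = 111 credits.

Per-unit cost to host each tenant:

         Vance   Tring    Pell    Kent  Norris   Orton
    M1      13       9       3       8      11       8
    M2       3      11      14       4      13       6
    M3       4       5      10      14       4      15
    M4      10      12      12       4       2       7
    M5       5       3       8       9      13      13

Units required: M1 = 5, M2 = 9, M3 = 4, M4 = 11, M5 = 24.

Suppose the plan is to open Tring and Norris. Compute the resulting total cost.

Total cost: 540

Each tenant is assigned to its cheapest site among the open ones.
{Tring, Norris}: M1→Tring 9·5=45, M2→Tring 11·9=99, M3→Norris 4·4=16, M4→Norris 2·11=22, M5→Tring 3·24=72. Service 254; fixed 286; total 540.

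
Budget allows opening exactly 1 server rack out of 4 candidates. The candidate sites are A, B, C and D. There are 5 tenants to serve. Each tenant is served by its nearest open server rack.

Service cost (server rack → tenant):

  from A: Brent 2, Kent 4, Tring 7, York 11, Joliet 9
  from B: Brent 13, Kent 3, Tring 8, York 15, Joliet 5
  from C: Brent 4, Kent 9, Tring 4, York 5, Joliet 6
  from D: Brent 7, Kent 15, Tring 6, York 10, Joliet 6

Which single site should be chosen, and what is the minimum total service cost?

Choose C only; total service cost 28.

With exactly 1 open, each tenant uses its cheapest among the chosen.
{C}: Brent→C 4, Kent→C 9, Tring→C 4, York→C 5, Joliet→C 6. Service cost 28.
{A}: service cost 33
{B}: service cost 44
Among all 4 size-1 choices, {C} is lowest.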